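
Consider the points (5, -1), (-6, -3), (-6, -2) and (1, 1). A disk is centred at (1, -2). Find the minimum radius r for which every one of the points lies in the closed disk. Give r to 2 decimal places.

The required radius is the distance from (1, -2) to the farthest point.
Squared distances: 17, 50, 49, 9.
Maximum is 50, attained at (-6, -3).
r = √50 ≈ 7.07.

7.07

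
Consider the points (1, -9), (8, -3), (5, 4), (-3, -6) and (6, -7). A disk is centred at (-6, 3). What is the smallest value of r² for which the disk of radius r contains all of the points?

The required radius is the distance from (-6, 3) to the farthest point.
Squared distances: 193, 232, 122, 90, 244.
Maximum is 244, attained at (6, -7).

244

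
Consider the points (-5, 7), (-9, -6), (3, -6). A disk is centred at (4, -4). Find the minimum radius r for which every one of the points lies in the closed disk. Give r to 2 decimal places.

The required radius is the distance from (4, -4) to the farthest point.
Squared distances: 202, 173, 5.
Maximum is 202, attained at (-5, 7).
r = √202 ≈ 14.21.

14.21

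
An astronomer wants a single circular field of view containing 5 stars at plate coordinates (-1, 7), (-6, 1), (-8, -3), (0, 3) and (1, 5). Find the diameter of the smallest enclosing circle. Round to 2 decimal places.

A smallest enclosing disk is always determined by at most three of the input points on its boundary.
The minimum enclosing circle is determined by three boundary points: (-1, 7), (-8, -3), (1, 5).
Their circumcentre is (-143/34, 61/34) with r² = 21605/578.
The farthest remaining point (0, 3) is at distance² 11065/578 ≤ 21605/578.
Diameter = 2r = 2√(21605/578) ≈ 12.23.

12.23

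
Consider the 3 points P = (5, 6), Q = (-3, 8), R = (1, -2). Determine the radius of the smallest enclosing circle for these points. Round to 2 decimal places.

5.52

Side lengths²: PQ² = 68, PR² = 80, QR² = 116.
Since QR² = 116 < 80 + 68 = 148, the triangle is acute, so the smallest enclosing circle is the circumcircle.
Circumcentre = (1/9, 31/9), r² = 2465/81.
r = √(2465/81) ≈ 5.52.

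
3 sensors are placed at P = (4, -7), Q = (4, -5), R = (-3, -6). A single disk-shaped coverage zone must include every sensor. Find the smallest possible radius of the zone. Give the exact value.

Side lengths²: PQ² = 4, PR² = 50, QR² = 50.
Since QR² = 50 < 50 + 4 = 54, the triangle is acute, so the smallest enclosing circle is the circumcircle.
Circumcentre = (4/7, -6), r² = 625/49.
r = √(625/49) = 25/7.

25/7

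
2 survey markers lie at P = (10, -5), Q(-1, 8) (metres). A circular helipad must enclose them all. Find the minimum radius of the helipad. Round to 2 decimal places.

The smallest circle enclosing two points has them as diameter endpoints.
Centre = midpoint = (4.5, 1.5); r² = |PQ|²/4 = 290/4 = 72.5.
r = √(72.5) ≈ 8.51.

8.51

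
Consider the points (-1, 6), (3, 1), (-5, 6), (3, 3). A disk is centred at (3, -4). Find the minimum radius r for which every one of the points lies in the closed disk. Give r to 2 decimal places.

The required radius is the distance from (3, -4) to the farthest point.
Squared distances: 116, 25, 164, 49.
Maximum is 164, attained at (-5, 6).
r = √164 ≈ 12.81.

12.81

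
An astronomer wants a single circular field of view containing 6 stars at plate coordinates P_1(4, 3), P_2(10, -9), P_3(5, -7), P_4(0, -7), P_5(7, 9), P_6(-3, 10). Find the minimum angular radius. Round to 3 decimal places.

By Welzl's lemma the MEC is supported by two points (diametrically opposite) or three points (on a circumcircle).
The farthest pair is P_2–P_6 with squared distance 530. The circle on this segment as diameter has centre (3.5, 0.5) and r² = 530/4 = 132.5.
Check P_1: distance² to centre = 6.5 ≤ 132.5, so it lies inside.
All remaining points lie in this disk, and no smaller disk contains both endpoints, so this is the minimum enclosing circle.
r = √(132.5) ≈ 11.511.

11.511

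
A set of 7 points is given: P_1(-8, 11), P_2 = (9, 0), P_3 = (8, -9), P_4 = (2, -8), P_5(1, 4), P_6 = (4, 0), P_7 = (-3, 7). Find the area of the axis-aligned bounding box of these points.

x ranges over [-8, 9], width 17.
y ranges over [-9, 11], height 20.
Area = 17 × 20 = 340.

340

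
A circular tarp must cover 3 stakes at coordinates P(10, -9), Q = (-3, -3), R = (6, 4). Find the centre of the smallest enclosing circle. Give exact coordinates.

Side lengths²: PQ² = 205, PR² = 185, QR² = 130.
Since PQ² = 205 < 185 + 130 = 315, the triangle is acute, so the smallest enclosing circle is the circumcircle.
Circumcentre = (269/58, -205/58), r² = 98605/1682.
Centre = (269/58, -205/58).

(269/58, -205/58)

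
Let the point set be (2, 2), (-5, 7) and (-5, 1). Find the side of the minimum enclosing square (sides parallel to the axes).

7

The bounding box has width 7 and height 6.
An axis-aligned square enclosing the set must have side ≥ max(width, height).
So the minimum side is max(7, 6) = 7.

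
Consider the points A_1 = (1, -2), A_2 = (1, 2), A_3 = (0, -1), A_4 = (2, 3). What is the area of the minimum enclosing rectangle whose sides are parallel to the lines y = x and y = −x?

In coordinates u = x + y, v = x − y the rectangle is axis-aligned; the map (x,y)→(u,v) scales areas by 2.
u-values: -1, 3, -1, 5; range = 5 − (-1) = 6.
v-values: 3, -1, 1, -1; range = 3 − (-1) = 4.
Area = (6 × 4) / 2 = 12.

12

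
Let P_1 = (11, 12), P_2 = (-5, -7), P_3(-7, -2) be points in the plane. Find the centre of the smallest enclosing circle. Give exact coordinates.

Side lengths²: P_1P_2² = 617, P_1P_3² = 520, P_2P_3² = 29.
Since P_1P_2² = 617 ≥ 520 + 29 = 549, the angle opposite P_1P_2 is not acute, so the smallest enclosing circle has P_1P_2 as diameter.
Centre = midpoint of P_1P_2 = (3, 2.5), r² = 617/4 = 154.25.
Centre = (3, 2.5).

(3, 2.5)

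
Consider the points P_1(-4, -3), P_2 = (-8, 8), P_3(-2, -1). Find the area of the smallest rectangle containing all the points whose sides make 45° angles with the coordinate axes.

In coordinates u = x + y, v = x − y the rectangle is axis-aligned; the map (x,y)→(u,v) scales areas by 2.
u-values: -7, 0, -3; range = 0 − (-7) = 7.
v-values: -1, -16, -1; range = -1 − (-16) = 15.
Area = (7 × 15) / 2 = 52.5.

52.5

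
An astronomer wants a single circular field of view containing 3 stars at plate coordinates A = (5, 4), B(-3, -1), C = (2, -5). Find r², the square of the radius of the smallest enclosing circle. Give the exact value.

Side lengths²: AB² = 89, AC² = 90, BC² = 41.
Since AC² = 90 < 89 + 41 = 130, the triangle is acute, so the smallest enclosing circle is the circumcircle.
Circumcentre = (73/38, 1/38), r² = 18245/722.

18245/722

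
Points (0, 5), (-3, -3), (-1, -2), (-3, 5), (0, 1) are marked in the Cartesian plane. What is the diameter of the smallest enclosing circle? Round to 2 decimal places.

8.54

The minimum enclosing circle of a finite set is fixed by two of the points (as a diameter) or three (as a circumcircle).
The farthest pair is (0, 5)–(-3, -3) with squared distance 73. The circle on this segment as diameter has centre (-1.5, 1) and r² = 73/4 = 18.25.
Check (-1, -2): distance² to centre = 9.25 ≤ 18.25, so it lies inside.
All remaining points lie in this disk, and no smaller disk contains both endpoints, so this is the minimum enclosing circle.
Diameter = 2r = 2√(18.25) ≈ 8.54.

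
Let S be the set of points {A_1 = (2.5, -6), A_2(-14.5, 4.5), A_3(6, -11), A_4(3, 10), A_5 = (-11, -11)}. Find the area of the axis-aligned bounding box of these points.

x ranges over [-14.5, 6], width 20.5.
y ranges over [-11, 10], height 21.
Area = 20.5 × 21 = 430.5.

430.5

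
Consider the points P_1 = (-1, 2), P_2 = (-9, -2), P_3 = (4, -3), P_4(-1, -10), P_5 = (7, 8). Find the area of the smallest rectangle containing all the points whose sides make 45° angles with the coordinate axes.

In coordinates u = x + y, v = x − y the rectangle is axis-aligned; the map (x,y)→(u,v) scales areas by 2.
u-values: 1, -11, 1, -11, 15; range = 15 − (-11) = 26.
v-values: -3, -7, 7, 9, -1; range = 9 − (-7) = 16.
Area = (26 × 16) / 2 = 208.

208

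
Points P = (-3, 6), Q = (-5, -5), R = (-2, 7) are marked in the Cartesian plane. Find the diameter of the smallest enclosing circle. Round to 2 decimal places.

Side lengths²: PQ² = 125, PR² = 2, QR² = 153.
Since QR² = 153 ≥ 125 + 2 = 127, the angle opposite QR is not acute, so the smallest enclosing circle has QR as diameter.
Centre = midpoint of QR = (-3.5, 1), r² = 153/4 = 38.25.
Diameter = 2r = 2√(38.25) ≈ 12.37.

12.37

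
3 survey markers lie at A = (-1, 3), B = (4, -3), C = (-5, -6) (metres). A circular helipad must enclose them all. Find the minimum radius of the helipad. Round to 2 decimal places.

5.29

Side lengths²: AB² = 61, AC² = 97, BC² = 90.
Since AC² = 97 < 90 + 61 = 151, the triangle is acute, so the smallest enclosing circle is the circumcircle.
Circumcentre = (-57/46, -105/46), r² = 29585/1058.
r = √(29585/1058) ≈ 5.29.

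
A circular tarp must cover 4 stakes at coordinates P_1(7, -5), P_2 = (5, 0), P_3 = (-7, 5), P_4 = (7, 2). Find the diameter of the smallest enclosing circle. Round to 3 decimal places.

17.205

By Welzl's lemma the MEC is supported by two points (diametrically opposite) or three points (on a circumcircle).
The farthest pair is P_1–P_3 with squared distance 296. The circle on this segment as diameter has centre (0, 0) and r² = 296/4 = 74.
Check P_2: distance² to centre = 25 ≤ 74, so it lies inside.
All remaining points lie in this disk, and no smaller disk contains both endpoints, so this is the minimum enclosing circle.
Diameter = 2r = 2√74 ≈ 17.205.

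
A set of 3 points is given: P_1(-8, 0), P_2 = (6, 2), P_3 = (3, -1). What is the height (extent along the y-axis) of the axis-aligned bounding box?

max y = 2, min y = -1, so height = 3.

3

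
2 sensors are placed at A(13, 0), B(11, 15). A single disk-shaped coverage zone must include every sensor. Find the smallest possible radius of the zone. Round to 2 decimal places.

The smallest circle enclosing two points has them as diameter endpoints.
Centre = midpoint = (12, 7.5); r² = |AB|²/4 = 229/4 = 57.25.
r = √(57.25) ≈ 7.57.

7.57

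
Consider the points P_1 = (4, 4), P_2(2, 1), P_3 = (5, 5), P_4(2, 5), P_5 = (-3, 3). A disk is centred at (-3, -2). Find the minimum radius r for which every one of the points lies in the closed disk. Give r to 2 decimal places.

The required radius is the distance from (-3, -2) to the farthest point.
Squared distances: 85, 34, 113, 74, 25.
Maximum is 113, attained at P_3.
r = √113 ≈ 10.63.

10.63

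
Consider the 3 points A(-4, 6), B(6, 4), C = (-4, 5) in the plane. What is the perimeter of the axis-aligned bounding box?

Width = max x − min x = 6 − (-4) = 10.
Height = max y − min y = 6 − 4 = 2.
Perimeter = 2(10 + 2) = 24.

24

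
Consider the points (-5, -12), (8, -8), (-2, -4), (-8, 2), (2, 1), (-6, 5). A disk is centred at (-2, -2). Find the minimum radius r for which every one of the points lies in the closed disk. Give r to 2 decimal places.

11.66

The required radius is the distance from (-2, -2) to the farthest point.
Squared distances: 109, 136, 4, 52, 25, 65.
Maximum is 136, attained at (8, -8).
r = √136 ≈ 11.66.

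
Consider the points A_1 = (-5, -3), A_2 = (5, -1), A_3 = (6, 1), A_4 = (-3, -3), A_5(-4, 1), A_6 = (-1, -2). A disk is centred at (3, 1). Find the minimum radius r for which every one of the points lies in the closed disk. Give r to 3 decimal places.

The required radius is the distance from (3, 1) to the farthest point.
Squared distances: 80, 8, 9, 52, 49, 25.
Maximum is 80, attained at A_1.
r = √80 ≈ 8.944.

8.944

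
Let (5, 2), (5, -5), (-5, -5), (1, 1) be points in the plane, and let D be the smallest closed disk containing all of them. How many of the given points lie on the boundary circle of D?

The minimum enclosing circle of a finite set is fixed by two of the points (as a diameter) or three (as a circumcircle).
The farthest pair is (5, 2)–(-5, -5) with squared distance 149. The circle on this segment as diameter has centre (0, -1.5) and r² = 149/4 = 37.25.
Check (5, -5): distance² to centre = 37.25 ≤ 37.25, so it lies inside.
All remaining points lie in this disk, and no smaller disk contains both endpoints, so this is the minimum enclosing circle.
The points at distance exactly r from the centre are (5, 2), (5, -5), (-5, -5) — 3 points.

3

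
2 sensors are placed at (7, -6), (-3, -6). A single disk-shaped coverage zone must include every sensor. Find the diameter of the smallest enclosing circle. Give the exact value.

The smallest circle enclosing two points has them as diameter endpoints.
Centre = midpoint = (2, -6); r² = |(7, -6)−(-3, -6)|²/4 = 100/4 = 25.
Diameter = 2r = 2√25 = 10.

10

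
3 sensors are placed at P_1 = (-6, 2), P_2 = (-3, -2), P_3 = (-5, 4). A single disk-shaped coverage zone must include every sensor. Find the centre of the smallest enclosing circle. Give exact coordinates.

(-4, 1)

Side lengths²: P_1P_2² = 25, P_1P_3² = 5, P_2P_3² = 40.
Since P_2P_3² = 40 ≥ 25 + 5 = 30, the angle opposite P_2P_3 is not acute, so the smallest enclosing circle has P_2P_3 as diameter.
Centre = midpoint of P_2P_3 = (-4, 1), r² = 40/4 = 10.
Centre = (-4, 1).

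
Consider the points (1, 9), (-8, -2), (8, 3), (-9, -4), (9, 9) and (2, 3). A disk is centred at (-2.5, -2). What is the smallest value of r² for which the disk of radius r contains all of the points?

The required radius is the distance from (-2.5, -2) to the farthest point.
Squared distances: 133.25, 30.25, 135.25, 46.25, 253.25, 45.25.
Maximum is 253.25, attained at (9, 9).

253.25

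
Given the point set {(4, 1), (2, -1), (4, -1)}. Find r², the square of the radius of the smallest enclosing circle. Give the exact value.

2

Call the three points A, B, C in the order given.
Side lengths²: AB² = 8, AC² = 4, BC² = 4.
Since AB² = 8 ≥ 4 + 4 = 8, the angle opposite AB is not acute, so the smallest enclosing circle has AB as diameter.
Centre = midpoint of AB = (3, 0), r² = 8/4 = 2.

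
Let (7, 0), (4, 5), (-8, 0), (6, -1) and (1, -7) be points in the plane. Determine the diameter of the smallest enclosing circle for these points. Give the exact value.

15

The minimum enclosing circle of a finite set is fixed by two of the points (as a diameter) or three (as a circumcircle).
The farthest pair is (7, 0)–(-8, 0) with squared distance 225. The circle on this segment as diameter has centre (-0.5, 0) and r² = 225/4 = 56.25.
Check (4, 5): distance² to centre = 45.25 ≤ 56.25, so it lies inside.
All remaining points lie in this disk, and no smaller disk contains both endpoints, so this is the minimum enclosing circle.
Diameter = 2r = 2√(56.25) = 15.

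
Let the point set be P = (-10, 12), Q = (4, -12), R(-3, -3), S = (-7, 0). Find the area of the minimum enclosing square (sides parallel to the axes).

576

The bounding box has width 14 and height 24.
An axis-aligned square enclosing the set must have side ≥ max(width, height).
So the minimum side is max(14, 24) = 24.
Area = 24² = 576.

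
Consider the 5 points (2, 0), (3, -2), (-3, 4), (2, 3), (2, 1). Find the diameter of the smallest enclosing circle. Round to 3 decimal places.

The farthest pair is (3, -2)–(-3, 4) with squared distance 72. The circle on this segment as diameter has centre (0, 1) and r² = 72/4 = 18.
Check (2, 0): distance² to centre = 5 ≤ 18, so it lies inside.
All remaining points lie in this disk, and no smaller disk contains both endpoints, so this is the minimum enclosing circle.
Diameter = 2r = 2√18 ≈ 8.485.

8.485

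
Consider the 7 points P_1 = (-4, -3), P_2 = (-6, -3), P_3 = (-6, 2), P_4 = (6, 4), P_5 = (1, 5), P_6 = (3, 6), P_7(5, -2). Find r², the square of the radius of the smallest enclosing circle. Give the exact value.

The minimum enclosing circle of a finite set is fixed by two of the points (as a diameter) or three (as a circumcircle).
The farthest pair is P_2–P_4 with squared distance 193. The circle on this segment as diameter has centre (0, 0.5) and r² = 193/4 = 48.25.
Check P_1: distance² to centre = 28.25 ≤ 48.25, so it lies inside.
All remaining points lie in this disk, and no smaller disk contains both endpoints, so this is the minimum enclosing circle.

48.25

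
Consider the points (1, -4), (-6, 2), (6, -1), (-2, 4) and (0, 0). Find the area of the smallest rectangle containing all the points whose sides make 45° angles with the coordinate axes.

In coordinates u = x + y, v = x − y the rectangle is axis-aligned; the map (x,y)→(u,v) scales areas by 2.
u-values: -3, -4, 5, 2, 0; range = 5 − (-4) = 9.
v-values: 5, -8, 7, -6, 0; range = 7 − (-8) = 15.
Area = (9 × 15) / 2 = 67.5.

67.5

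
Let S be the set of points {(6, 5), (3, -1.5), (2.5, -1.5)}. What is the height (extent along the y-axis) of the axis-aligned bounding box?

6.5

max y = 5, min y = -1.5, so height = 6.5.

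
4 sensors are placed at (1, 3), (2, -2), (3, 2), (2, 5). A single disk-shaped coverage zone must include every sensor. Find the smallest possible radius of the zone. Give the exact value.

The farthest pair is (2, -2)–(2, 5) with squared distance 49. The circle on this segment as diameter has centre (2, 1.5) and r² = 49/4 = 12.25.
Check (1, 3): distance² to centre = 3.25 ≤ 12.25, so it lies inside.
All remaining points lie in this disk, and no smaller disk contains both endpoints, so this is the minimum enclosing circle.
r = √(12.25) = 3.5.

3.5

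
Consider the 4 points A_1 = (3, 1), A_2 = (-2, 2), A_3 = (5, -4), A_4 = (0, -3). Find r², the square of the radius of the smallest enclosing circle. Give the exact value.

A smallest enclosing disk is always determined by at most three of the input points on its boundary.
The farthest pair is A_2–A_3 with squared distance 85. The circle on this segment as diameter has centre (1.5, -1) and r² = 85/4 = 21.25.
Check A_1: distance² to centre = 6.25 ≤ 21.25, so it lies inside.
All remaining points lie in this disk, and no smaller disk contains both endpoints, so this is the minimum enclosing circle.

21.25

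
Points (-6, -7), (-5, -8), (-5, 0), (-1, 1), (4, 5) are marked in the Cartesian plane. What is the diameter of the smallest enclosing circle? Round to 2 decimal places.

15.81

A smallest enclosing disk is always determined by at most three of the input points on its boundary.
The farthest pair is (-5, -8)–(4, 5) with squared distance 250. The circle on this segment as diameter has centre (-0.5, -1.5) and r² = 250/4 = 62.5.
Check (-6, -7): distance² to centre = 60.5 ≤ 62.5, so it lies inside.
All remaining points lie in this disk, and no smaller disk contains both endpoints, so this is the minimum enclosing circle.
Diameter = 2r = 2√(62.5) ≈ 15.81.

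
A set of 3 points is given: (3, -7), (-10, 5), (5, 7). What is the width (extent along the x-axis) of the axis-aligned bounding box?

15

max x = 5, min x = -10, so width = 15.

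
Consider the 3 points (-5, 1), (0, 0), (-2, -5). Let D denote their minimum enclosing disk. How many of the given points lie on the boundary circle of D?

Call the three points A, B, C in the order given.
Side lengths²: AB² = 26, AC² = 45, BC² = 29.
Since AC² = 45 < 29 + 26 = 55, the triangle is acute, so the smallest enclosing circle is the circumcircle.
Circumcentre = (-53/18, -31/18), r² = 1885/162.
The points at distance exactly r from the centre are (-5, 1), (0, 0), (-2, -5) — 3 points.

3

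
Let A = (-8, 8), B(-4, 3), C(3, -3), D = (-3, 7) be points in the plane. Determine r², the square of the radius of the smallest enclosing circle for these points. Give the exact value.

By Welzl's lemma the MEC is supported by two points (diametrically opposite) or three points (on a circumcircle).
The farthest pair is A–C with squared distance 242. The circle on this segment as diameter has centre (-2.5, 2.5) and r² = 242/4 = 60.5.
Check B: distance² to centre = 2.5 ≤ 60.5, so it lies inside.
All remaining points lie in this disk, and no smaller disk contains both endpoints, so this is the minimum enclosing circle.

60.5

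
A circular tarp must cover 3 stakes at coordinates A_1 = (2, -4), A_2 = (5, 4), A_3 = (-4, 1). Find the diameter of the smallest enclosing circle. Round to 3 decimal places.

10.049

Side lengths²: A_1A_2² = 73, A_1A_3² = 61, A_2A_3² = 90.
Since A_2A_3² = 90 < 73 + 61 = 134, the triangle is acute, so the smallest enclosing circle is the circumcircle.
Circumcentre = (43/42, 13/14), r² = 22265/882.
Diameter = 2r = 2√(22265/882) ≈ 10.049.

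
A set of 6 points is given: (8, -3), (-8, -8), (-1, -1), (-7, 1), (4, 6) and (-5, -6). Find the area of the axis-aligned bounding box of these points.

224

x ranges over [-8, 8], width 16.
y ranges over [-8, 6], height 14.
Area = 16 × 14 = 224.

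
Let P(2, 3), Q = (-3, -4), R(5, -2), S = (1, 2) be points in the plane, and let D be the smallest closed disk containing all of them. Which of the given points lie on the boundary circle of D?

By Welzl's lemma the MEC is supported by two points (diametrically opposite) or three points (on a circumcircle).
The minimum enclosing circle is determined by three boundary points: P, Q, R.
Their circumcentre is (13/23, -29/23) with r² = 10693/529.
The farthest remaining point S is at distance² 5725/529 ≤ 10693/529.
The points at distance exactly r from the centre are P, Q, R — 3 points.

P, Q, R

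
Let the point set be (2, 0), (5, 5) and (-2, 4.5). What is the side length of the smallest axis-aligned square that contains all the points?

The bounding box has width 7 and height 5.
An axis-aligned square enclosing the set must have side ≥ max(width, height).
So the minimum side is max(7, 5) = 7.

7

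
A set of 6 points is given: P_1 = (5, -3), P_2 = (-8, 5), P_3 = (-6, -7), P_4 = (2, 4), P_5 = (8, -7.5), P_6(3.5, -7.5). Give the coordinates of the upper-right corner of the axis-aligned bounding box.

(8, 5)

x-range [-8, 8], y-range [-7.5, 5].
The upper-right corner is (8, 5).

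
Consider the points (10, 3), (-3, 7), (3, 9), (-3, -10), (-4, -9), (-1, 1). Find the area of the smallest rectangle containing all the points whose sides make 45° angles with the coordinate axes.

221

In coordinates u = x + y, v = x − y the rectangle is axis-aligned; the map (x,y)→(u,v) scales areas by 2.
u-values: 13, 4, 12, -13, -13, 0; range = 13 − (-13) = 26.
v-values: 7, -10, -6, 7, 5, -2; range = 7 − (-10) = 17.
Area = (26 × 17) / 2 = 221.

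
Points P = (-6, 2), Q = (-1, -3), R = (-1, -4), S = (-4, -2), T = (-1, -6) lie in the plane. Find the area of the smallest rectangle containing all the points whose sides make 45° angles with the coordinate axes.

19.5

In coordinates u = x + y, v = x − y the rectangle is axis-aligned; the map (x,y)→(u,v) scales areas by 2.
u-values: -4, -4, -5, -6, -7; range = -4 − (-7) = 3.
v-values: -8, 2, 3, -2, 5; range = 5 − (-8) = 13.
Area = (3 × 13) / 2 = 19.5.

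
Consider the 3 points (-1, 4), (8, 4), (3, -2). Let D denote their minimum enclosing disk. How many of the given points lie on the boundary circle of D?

3

Call the three points A, B, C in the order given.
Side lengths²: AB² = 81, AC² = 52, BC² = 61.
Since AB² = 81 < 61 + 52 = 113, the triangle is acute, so the smallest enclosing circle is the circumcircle.
Circumcentre = (3.5, 8/3), r² = 793/36.
The points at distance exactly r from the centre are (-1, 4), (8, 4), (3, -2) — 3 points.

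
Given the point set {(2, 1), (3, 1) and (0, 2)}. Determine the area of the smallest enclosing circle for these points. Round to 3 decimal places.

7.854

Call the three points A, B, C in the order given.
Side lengths²: AB² = 1, AC² = 5, BC² = 10.
Since BC² = 10 ≥ 5 + 1 = 6, the angle opposite BC is not acute, so the smallest enclosing circle has BC as diameter.
Centre = midpoint of BC = (1.5, 1.5), r² = 10/4 = 2.5.
Area = π·r² = π·2.5 ≈ 7.854.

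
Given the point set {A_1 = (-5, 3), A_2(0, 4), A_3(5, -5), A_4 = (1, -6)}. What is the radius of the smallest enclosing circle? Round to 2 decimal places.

6.40

The minimum enclosing circle of a finite set is fixed by two of the points (as a diameter) or three (as a circumcircle).
The farthest pair is A_1–A_3 with squared distance 164. The circle on this segment as diameter has centre (0, -1) and r² = 164/4 = 41.
Check A_2: distance² to centre = 25 ≤ 41, so it lies inside.
All remaining points lie in this disk, and no smaller disk contains both endpoints, so this is the minimum enclosing circle.
r = √41 ≈ 6.40.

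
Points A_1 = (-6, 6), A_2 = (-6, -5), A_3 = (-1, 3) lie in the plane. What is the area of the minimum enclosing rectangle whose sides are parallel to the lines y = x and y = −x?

71.5

In coordinates u = x + y, v = x − y the rectangle is axis-aligned; the map (x,y)→(u,v) scales areas by 2.
u-values: 0, -11, 2; range = 2 − (-11) = 13.
v-values: -12, -1, -4; range = -1 − (-12) = 11.
Area = (13 × 11) / 2 = 71.5.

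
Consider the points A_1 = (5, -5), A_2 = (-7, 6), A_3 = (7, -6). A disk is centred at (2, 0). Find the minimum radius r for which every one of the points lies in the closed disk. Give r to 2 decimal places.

10.82

The required radius is the distance from (2, 0) to the farthest point.
Squared distances: 34, 117, 61.
Maximum is 117, attained at A_2.
r = √117 ≈ 10.82.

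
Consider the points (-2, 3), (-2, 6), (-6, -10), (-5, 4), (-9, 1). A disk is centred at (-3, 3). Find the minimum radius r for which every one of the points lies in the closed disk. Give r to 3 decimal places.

The required radius is the distance from (-3, 3) to the farthest point.
Squared distances: 1, 10, 178, 5, 40.
Maximum is 178, attained at (-6, -10).
r = √178 ≈ 13.342.

13.342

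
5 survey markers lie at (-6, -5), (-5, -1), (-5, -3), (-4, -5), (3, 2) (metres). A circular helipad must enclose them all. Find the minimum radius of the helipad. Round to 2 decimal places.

The minimum enclosing circle of a finite set is fixed by two of the points (as a diameter) or three (as a circumcircle).
The farthest pair is (-6, -5)–(3, 2) with squared distance 130. The circle on this segment as diameter has centre (-1.5, -1.5) and r² = 130/4 = 32.5.
Check (-5, -1): distance² to centre = 12.5 ≤ 32.5, so it lies inside.
All remaining points lie in this disk, and no smaller disk contains both endpoints, so this is the minimum enclosing circle.
r = √(32.5) ≈ 5.70.

5.70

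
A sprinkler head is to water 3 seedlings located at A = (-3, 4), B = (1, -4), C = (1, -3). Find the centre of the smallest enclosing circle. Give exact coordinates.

Side lengths²: AB² = 80, AC² = 65, BC² = 1.
Since AB² = 80 ≥ 65 + 1 = 66, the angle opposite AB is not acute, so the smallest enclosing circle has AB as diameter.
Centre = midpoint of AB = (-1, 0), r² = 80/4 = 20.
Centre = (-1, 0).

(-1, 0)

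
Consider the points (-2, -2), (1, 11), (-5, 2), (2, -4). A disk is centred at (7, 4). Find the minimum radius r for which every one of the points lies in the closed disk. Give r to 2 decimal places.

The required radius is the distance from (7, 4) to the farthest point.
Squared distances: 117, 85, 148, 89.
Maximum is 148, attained at (-5, 2).
r = √148 ≈ 12.17.

12.17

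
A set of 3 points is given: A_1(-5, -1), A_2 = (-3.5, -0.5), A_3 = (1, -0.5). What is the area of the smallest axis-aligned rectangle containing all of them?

x ranges over [-5, 1], width 6.
y ranges over [-1, -0.5], height 0.5.
Area = 6 × 0.5 = 3.

3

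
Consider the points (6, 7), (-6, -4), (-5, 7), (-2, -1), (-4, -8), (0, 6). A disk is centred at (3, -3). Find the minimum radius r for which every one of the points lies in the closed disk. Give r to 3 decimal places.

12.806

The required radius is the distance from (3, -3) to the farthest point.
Squared distances: 109, 82, 164, 29, 74, 90.
Maximum is 164, attained at (-5, 7).
r = √164 ≈ 12.806.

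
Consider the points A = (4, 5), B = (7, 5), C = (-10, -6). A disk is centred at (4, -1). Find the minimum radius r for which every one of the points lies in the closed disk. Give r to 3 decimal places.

The required radius is the distance from (4, -1) to the farthest point.
Squared distances: 36, 45, 221.
Maximum is 221, attained at C.
r = √221 ≈ 14.866.

14.866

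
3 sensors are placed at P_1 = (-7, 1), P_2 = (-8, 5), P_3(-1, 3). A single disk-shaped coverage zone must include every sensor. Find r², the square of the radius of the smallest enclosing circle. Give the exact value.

4505/338

Side lengths²: P_1P_2² = 17, P_1P_3² = 40, P_2P_3² = 53.
Since P_2P_3² = 53 < 40 + 17 = 57, the triangle is acute, so the smallest enclosing circle is the circumcircle.
Circumcentre = (-119/26, 97/26), r² = 4505/338.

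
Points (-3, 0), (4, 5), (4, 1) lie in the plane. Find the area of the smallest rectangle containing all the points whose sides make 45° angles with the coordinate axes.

In coordinates u = x + y, v = x − y the rectangle is axis-aligned; the map (x,y)→(u,v) scales areas by 2.
u-values: -3, 9, 5; range = 9 − (-3) = 12.
v-values: -3, -1, 3; range = 3 − (-3) = 6.
Area = (12 × 6) / 2 = 36.

36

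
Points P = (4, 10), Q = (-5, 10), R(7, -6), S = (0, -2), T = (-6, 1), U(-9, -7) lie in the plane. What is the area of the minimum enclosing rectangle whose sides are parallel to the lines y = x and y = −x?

420

In coordinates u = x + y, v = x − y the rectangle is axis-aligned; the map (x,y)→(u,v) scales areas by 2.
u-values: 14, 5, 1, -2, -5, -16; range = 14 − (-16) = 30.
v-values: -6, -15, 13, 2, -7, -2; range = 13 − (-15) = 28.
Area = (30 × 28) / 2 = 420.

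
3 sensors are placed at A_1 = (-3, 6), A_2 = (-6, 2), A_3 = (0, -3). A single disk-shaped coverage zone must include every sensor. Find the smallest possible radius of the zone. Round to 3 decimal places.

Side lengths²: A_1A_2² = 25, A_1A_3² = 90, A_2A_3² = 61.
Since A_1A_3² = 90 ≥ 61 + 25 = 86, the angle opposite A_1A_3 is not acute, so the smallest enclosing circle has A_1A_3 as diameter.
Centre = midpoint of A_1A_3 = (-1.5, 1.5), r² = 90/4 = 22.5.
r = √(22.5) ≈ 4.743.

4.743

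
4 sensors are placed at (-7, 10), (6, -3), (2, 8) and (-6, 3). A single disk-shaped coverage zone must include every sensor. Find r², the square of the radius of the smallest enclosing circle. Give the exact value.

A smallest enclosing disk is always determined by at most three of the input points on its boundary.
The farthest pair is (-7, 10)–(6, -3) with squared distance 338. The circle on this segment as diameter has centre (-0.5, 3.5) and r² = 338/4 = 84.5.
Check (2, 8): distance² to centre = 26.5 ≤ 84.5, so it lies inside.
All remaining points lie in this disk, and no smaller disk contains both endpoints, so this is the minimum enclosing circle.

84.5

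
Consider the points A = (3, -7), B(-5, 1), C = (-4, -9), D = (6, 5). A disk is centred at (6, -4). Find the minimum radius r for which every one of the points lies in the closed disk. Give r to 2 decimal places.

12.08

The required radius is the distance from (6, -4) to the farthest point.
Squared distances: 18, 146, 125, 81.
Maximum is 146, attained at B.
r = √146 ≈ 12.08.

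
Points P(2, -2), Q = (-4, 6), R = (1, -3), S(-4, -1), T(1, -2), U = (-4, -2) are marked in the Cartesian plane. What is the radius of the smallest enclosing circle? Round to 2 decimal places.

5.15

By Welzl's lemma the MEC is supported by two points (diametrically opposite) or three points (on a circumcircle).
The farthest pair is Q–R with squared distance 106. The circle on this segment as diameter has centre (-1.5, 1.5) and r² = 106/4 = 26.5.
Check P: distance² to centre = 24.5 ≤ 26.5, so it lies inside.
All remaining points lie in this disk, and no smaller disk contains both endpoints, so this is the minimum enclosing circle.
r = √(26.5) ≈ 5.15.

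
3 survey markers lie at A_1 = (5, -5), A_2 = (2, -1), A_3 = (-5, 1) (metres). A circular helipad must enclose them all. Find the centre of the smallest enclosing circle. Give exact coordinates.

(0, -2)

Side lengths²: A_1A_2² = 25, A_1A_3² = 136, A_2A_3² = 53.
Since A_1A_3² = 136 ≥ 53 + 25 = 78, the angle opposite A_1A_3 is not acute, so the smallest enclosing circle has A_1A_3 as diameter.
Centre = midpoint of A_1A_3 = (0, -2), r² = 136/4 = 34.
Centre = (0, -2).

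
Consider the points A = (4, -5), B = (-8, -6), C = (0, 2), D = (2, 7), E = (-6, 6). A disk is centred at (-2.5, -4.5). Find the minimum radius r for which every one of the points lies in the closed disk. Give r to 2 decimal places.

12.35

The required radius is the distance from (-2.5, -4.5) to the farthest point.
Squared distances: 42.5, 32.5, 48.5, 152.5, 122.5.
Maximum is 152.5, attained at D.
r = √(152.5) ≈ 12.35.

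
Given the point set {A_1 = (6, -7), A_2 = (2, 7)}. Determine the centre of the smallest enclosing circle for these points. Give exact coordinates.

The smallest circle enclosing two points has them as diameter endpoints.
Centre = midpoint = (4, 0); r² = |A_1A_2|²/4 = 212/4 = 53.
Centre = (4, 0).

(4, 0)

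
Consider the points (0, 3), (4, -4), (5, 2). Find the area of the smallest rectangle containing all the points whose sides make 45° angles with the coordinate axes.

38.5

In coordinates u = x + y, v = x − y the rectangle is axis-aligned; the map (x,y)→(u,v) scales areas by 2.
u-values: 3, 0, 7; range = 7 − 0 = 7.
v-values: -3, 8, 3; range = 8 − (-3) = 11.
Area = (7 × 11) / 2 = 38.5.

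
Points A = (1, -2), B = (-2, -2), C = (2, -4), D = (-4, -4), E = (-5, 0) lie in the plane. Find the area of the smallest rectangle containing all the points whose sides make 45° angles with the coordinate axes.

38.5

In coordinates u = x + y, v = x − y the rectangle is axis-aligned; the map (x,y)→(u,v) scales areas by 2.
u-values: -1, -4, -2, -8, -5; range = -1 − (-8) = 7.
v-values: 3, 0, 6, 0, -5; range = 6 − (-5) = 11.
Area = (7 × 11) / 2 = 38.5.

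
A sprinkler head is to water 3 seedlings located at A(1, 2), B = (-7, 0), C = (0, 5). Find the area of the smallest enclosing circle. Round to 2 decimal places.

58.46

Side lengths²: AB² = 68, AC² = 10, BC² = 74.
Since BC² = 74 < 68 + 10 = 78, the triangle is acute, so the smallest enclosing circle is the circumcircle.
Circumcentre = (-43/13, 29/13), r² = 3145/169.
Area = π·r² = π·3145/169 ≈ 58.46.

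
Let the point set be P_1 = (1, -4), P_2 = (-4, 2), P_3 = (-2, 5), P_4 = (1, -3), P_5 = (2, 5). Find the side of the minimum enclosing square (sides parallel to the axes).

The bounding box has width 6 and height 9.
An axis-aligned square enclosing the set must have side ≥ max(width, height).
So the minimum side is max(6, 9) = 9.

9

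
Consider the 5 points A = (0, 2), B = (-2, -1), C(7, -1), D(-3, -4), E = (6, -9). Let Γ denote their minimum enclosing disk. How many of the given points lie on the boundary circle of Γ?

2

The farthest pair is A–E with squared distance 157. The circle on this segment as diameter has centre (3, -3.5) and r² = 157/4 = 39.25.
Check B: distance² to centre = 31.25 ≤ 39.25, so it lies inside.
All remaining points lie in this disk, and no smaller disk contains both endpoints, so this is the minimum enclosing circle.
The points at distance exactly r from the centre are A, E — 2 points.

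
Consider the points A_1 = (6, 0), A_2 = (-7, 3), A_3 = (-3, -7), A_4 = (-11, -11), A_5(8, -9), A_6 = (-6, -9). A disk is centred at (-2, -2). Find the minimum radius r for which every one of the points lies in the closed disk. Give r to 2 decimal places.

12.73

The required radius is the distance from (-2, -2) to the farthest point.
Squared distances: 68, 50, 26, 162, 149, 65.
Maximum is 162, attained at A_4.
r = √162 ≈ 12.73.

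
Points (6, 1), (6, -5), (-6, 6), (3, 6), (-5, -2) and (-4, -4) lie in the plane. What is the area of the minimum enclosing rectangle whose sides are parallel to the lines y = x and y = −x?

In coordinates u = x + y, v = x − y the rectangle is axis-aligned; the map (x,y)→(u,v) scales areas by 2.
u-values: 7, 1, 0, 9, -7, -8; range = 9 − (-8) = 17.
v-values: 5, 11, -12, -3, -3, 0; range = 11 − (-12) = 23.
Area = (17 × 23) / 2 = 195.5.

195.5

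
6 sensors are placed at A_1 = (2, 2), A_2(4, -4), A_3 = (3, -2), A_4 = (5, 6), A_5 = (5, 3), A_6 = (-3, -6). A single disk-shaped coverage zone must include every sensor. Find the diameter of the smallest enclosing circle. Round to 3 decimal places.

14.422

The minimum enclosing circle of a finite set is fixed by two of the points (as a diameter) or three (as a circumcircle).
The farthest pair is A_4–A_6 with squared distance 208. The circle on this segment as diameter has centre (1, 0) and r² = 208/4 = 52.
Check A_1: distance² to centre = 5 ≤ 52, so it lies inside.
All remaining points lie in this disk, and no smaller disk contains both endpoints, so this is the minimum enclosing circle.
Diameter = 2r = 2√52 ≈ 14.422.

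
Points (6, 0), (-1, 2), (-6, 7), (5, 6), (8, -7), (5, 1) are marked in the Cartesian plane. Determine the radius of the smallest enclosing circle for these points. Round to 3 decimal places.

A smallest enclosing disk is always determined by at most three of the input points on its boundary.
The farthest pair is (-6, 7)–(8, -7) with squared distance 392. The circle on this segment as diameter has centre (1, 0) and r² = 392/4 = 98.
Check (6, 0): distance² to centre = 25 ≤ 98, so it lies inside.
All remaining points lie in this disk, and no smaller disk contains both endpoints, so this is the minimum enclosing circle.
r = √98 ≈ 9.899.

9.899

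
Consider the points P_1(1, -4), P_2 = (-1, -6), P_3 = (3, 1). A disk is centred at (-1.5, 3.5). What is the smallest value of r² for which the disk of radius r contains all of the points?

90.5

The required radius is the distance from (-1.5, 3.5) to the farthest point.
Squared distances: 62.5, 90.5, 26.5.
Maximum is 90.5, attained at P_2.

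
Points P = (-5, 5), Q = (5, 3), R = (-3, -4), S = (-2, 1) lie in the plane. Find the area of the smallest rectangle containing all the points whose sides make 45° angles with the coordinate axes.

In coordinates u = x + y, v = x − y the rectangle is axis-aligned; the map (x,y)→(u,v) scales areas by 2.
u-values: 0, 8, -7, -1; range = 8 − (-7) = 15.
v-values: -10, 2, 1, -3; range = 2 − (-10) = 12.
Area = (15 × 12) / 2 = 90.

90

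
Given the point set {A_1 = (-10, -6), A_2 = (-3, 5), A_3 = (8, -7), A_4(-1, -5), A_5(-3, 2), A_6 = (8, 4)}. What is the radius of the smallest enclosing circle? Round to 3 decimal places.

10.312

A smallest enclosing disk is always determined by at most three of the input points on its boundary.
The minimum enclosing circle is determined by three boundary points: A_1, A_3, A_6.
Their circumcentre is (-13/18, -1.5) with r² = 17225/162.
The farthest remaining point A_2 is at distance² 7685/162 ≤ 17225/162.
r = √(17225/162) ≈ 10.312.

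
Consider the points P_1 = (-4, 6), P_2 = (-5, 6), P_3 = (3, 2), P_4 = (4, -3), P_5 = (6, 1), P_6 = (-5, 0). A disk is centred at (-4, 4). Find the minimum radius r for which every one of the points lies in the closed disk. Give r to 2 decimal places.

10.63

The required radius is the distance from (-4, 4) to the farthest point.
Squared distances: 4, 5, 53, 113, 109, 17.
Maximum is 113, attained at P_4.
r = √113 ≈ 10.63.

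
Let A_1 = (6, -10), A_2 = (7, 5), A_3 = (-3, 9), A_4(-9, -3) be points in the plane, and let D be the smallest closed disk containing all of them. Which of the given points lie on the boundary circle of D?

A_1, A_3, A_4

The minimum enclosing circle of a finite set is fixed by two of the points (as a diameter) or three (as a circumcircle).
The minimum enclosing circle is determined by three boundary points: A_1, A_3, A_4.
Their circumcentre is (46/37, -23/37) with r² = 151385/1369.
The farthest remaining point A_2 is at distance² 88633/1369 ≤ 151385/1369.
The points at distance exactly r from the centre are A_1, A_3, A_4 — 3 points.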